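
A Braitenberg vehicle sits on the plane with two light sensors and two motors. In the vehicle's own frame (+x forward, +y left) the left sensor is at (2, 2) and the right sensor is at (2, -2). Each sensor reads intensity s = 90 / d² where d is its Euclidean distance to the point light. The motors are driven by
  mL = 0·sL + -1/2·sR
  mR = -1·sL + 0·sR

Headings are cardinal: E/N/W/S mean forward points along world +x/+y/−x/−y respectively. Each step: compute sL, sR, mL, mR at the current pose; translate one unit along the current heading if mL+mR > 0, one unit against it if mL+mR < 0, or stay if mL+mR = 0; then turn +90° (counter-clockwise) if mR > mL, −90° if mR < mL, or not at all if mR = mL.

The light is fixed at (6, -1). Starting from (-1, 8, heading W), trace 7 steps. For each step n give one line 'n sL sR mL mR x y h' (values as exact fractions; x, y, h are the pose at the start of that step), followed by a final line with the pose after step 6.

0 9/13 45/101 -45/202 -9/13 -1 8 W
1 18/37 90/137 -45/137 -18/37 0 8 N
2 45/58 45/26 -45/52 -45/58 0 7 E
3 90/181 18/25 -9/25 -90/181 -1 7 N
4 45/53 9/5 -9/10 -45/53 -1 6 E
5 90/181 10/13 -5/13 -90/181 -2 6 N
6 9/10 45/26 -45/52 -9/10 -2 5 E
final -3 5 S

n=0: pose=(-1,8,W); sL=9/13, sR=45/101; mL=-45/202, mR=-9/13; mL+mR=-2403/2626 → advance -1; mR−mL=-1233/2626 → turn -1·90°
n=1: pose=(0,8,N); sL=18/37, sR=90/137; mL=-45/137, mR=-18/37; mL+mR=-4131/5069 → advance -1; mR−mL=-801/5069 → turn -1·90°
n=2: pose=(0,7,E); sL=45/58, sR=45/26; mL=-45/52, mR=-45/58; mL+mR=-2475/1508 → advance -1; mR−mL=135/1508 → turn +1·90°
n=3: pose=(-1,7,N); sL=90/181, sR=18/25; mL=-9/25, mR=-90/181; mL+mR=-3879/4525 → advance -1; mR−mL=-621/4525 → turn -1·90°
n=4: pose=(-1,6,E); sL=45/53, sR=9/5; mL=-9/10, mR=-45/53; mL+mR=-927/530 → advance -1; mR−mL=27/530 → turn +1·90°
n=5: pose=(-2,6,N); sL=90/181, sR=10/13; mL=-5/13, mR=-90/181; mL+mR=-2075/2353 → advance -1; mR−mL=-265/2353 → turn -1·90°
n=6: pose=(-2,5,E); sL=9/10, sR=45/26; mL=-45/52, mR=-9/10; mL+mR=-459/260 → advance -1; mR−mL=-9/260 → turn -1·90°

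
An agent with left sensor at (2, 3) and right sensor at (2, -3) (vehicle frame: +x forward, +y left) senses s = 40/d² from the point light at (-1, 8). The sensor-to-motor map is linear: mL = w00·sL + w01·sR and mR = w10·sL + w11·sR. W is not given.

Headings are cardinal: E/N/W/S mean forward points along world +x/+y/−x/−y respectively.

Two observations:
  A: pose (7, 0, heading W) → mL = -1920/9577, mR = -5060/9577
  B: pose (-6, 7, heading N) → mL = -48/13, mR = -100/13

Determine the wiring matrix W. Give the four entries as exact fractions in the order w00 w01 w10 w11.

1/2 -1/2 1/2 -1

obs A: pose=(7,0,W) → sL=40/157, sR=40/61, mL=-1920/9577, mR=-5060/9577
obs B: pose=(-6,7,N) → sL=8/13, sR=8, mL=-48/13, mR=-100/13
sensor matrix S = [[40/157, 40/61], [8/13, 8]]; det S = 203520/124501
solve [mL_A; mL_B] = S·[w00; w01] and [mR_A; mR_B] = S·[w10; w11]:
  w00 = 1/2, w01 = -1/2, w10 = 1/2, w11 = -1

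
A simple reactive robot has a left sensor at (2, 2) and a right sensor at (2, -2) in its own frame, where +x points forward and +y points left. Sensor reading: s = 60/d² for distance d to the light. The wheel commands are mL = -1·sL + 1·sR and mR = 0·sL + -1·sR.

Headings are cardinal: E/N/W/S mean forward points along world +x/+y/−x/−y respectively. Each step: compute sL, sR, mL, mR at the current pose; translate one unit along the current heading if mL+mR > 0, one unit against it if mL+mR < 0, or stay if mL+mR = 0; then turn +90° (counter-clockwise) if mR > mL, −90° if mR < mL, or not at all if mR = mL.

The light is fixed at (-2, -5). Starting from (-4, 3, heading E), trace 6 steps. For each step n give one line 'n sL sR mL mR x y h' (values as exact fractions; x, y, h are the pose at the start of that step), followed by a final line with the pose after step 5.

n=0: pose=(-4,3,E); sL=3/5, sR=5/3; mL=16/15, mR=-5/3; mL+mR=-3/5 → advance -1; mR−mL=-41/15 → turn -1·90°
n=1: pose=(-5,3,S); sL=60/37, sR=60/61; mL=-1440/2257, mR=-60/61; mL+mR=-60/37 → advance -1; mR−mL=-780/2257 → turn -1·90°
n=2: pose=(-5,4,W); sL=30/37, sR=30/73; mL=-1080/2701, mR=-30/73; mL+mR=-30/37 → advance -1; mR−mL=-30/2701 → turn -1·90°
n=3: pose=(-4,4,N); sL=60/137, sR=60/121; mL=960/16577, mR=-60/121; mL+mR=-60/137 → advance -1; mR−mL=-9180/16577 → turn -1·90°
n=4: pose=(-4,3,E); sL=3/5, sR=5/3; mL=16/15, mR=-5/3; mL+mR=-3/5 → advance -1; mR−mL=-41/15 → turn -1·90°
n=5: pose=(-5,3,S); sL=60/37, sR=60/61; mL=-1440/2257, mR=-60/61; mL+mR=-60/37 → advance -1; mR−mL=-780/2257 → turn -1·90°

0 3/5 5/3 16/15 -5/3 -4 3 E
1 60/37 60/61 -1440/2257 -60/61 -5 3 S
2 30/37 30/73 -1080/2701 -30/73 -5 4 W
3 60/137 60/121 960/16577 -60/121 -4 4 N
4 3/5 5/3 16/15 -5/3 -4 3 E
5 60/37 60/61 -1440/2257 -60/61 -5 3 S
final -5 4 W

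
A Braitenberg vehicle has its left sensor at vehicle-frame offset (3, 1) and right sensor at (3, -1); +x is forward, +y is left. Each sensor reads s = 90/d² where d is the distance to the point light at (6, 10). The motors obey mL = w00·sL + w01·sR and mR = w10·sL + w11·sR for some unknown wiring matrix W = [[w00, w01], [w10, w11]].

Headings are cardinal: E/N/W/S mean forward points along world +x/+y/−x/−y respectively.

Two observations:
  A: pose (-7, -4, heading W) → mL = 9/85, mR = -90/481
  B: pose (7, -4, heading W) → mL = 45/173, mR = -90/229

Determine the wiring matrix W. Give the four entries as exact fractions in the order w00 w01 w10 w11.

obs A: pose=(-7,-4,W) → sL=90/481, sR=18/85, mL=9/85, mR=-90/481
obs B: pose=(7,-4,W) → sL=90/229, sR=90/173, mL=45/173, mR=-90/229
sensor matrix S = [[90/481, 18/85], [90/229, 90/173]]; det S = 4572288/323948209
solve [mL_A; mL_B] = S·[w00; w01] and [mR_A; mR_B] = S·[w10; w11]:
  w00 = 0, w01 = 1/2, w10 = -1, w11 = 0

0 1/2 -1 0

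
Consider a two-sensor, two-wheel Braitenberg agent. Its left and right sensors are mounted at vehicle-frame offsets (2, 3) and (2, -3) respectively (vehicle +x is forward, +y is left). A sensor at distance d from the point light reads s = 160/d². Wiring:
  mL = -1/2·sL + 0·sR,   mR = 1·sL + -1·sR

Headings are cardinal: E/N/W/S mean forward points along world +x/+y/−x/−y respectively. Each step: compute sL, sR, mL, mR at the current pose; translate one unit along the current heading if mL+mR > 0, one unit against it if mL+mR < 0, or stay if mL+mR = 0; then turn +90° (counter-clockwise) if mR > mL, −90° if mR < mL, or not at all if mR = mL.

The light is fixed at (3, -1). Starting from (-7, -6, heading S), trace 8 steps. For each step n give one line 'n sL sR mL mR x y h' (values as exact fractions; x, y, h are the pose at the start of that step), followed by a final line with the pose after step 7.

n=0: pose=(-7,-6,S); sL=80/49, sR=80/109; mL=-40/49, mR=4800/5341; mL+mR=440/5341 → advance +1; mR−mL=9160/5341 → turn +1·90°
n=1: pose=(-7,-7,E); sL=160/73, sR=32/29; mL=-80/73, mR=2304/2117; mL+mR=-16/2117 → advance -1; mR−mL=4624/2117 → turn +1·90°
n=2: pose=(-8,-7,N); sL=40/53, sR=2; mL=-20/53, mR=-66/53; mL+mR=-86/53 → advance -1; mR−mL=-46/53 → turn -1·90°
n=3: pose=(-8,-8,E); sL=160/97, sR=160/181; mL=-80/97, mR=13440/17557; mL+mR=-1040/17557 → advance -1; mR−mL=27920/17557 → turn +1·90°
n=4: pose=(-9,-8,N); sL=16/25, sR=80/53; mL=-8/25, mR=-1152/1325; mL+mR=-1576/1325 → advance -1; mR−mL=-728/1325 → turn -1·90°
n=5: pose=(-9,-9,E); sL=32/25, sR=160/221; mL=-16/25, mR=3072/5525; mL+mR=-464/5525 → advance -1; mR−mL=6608/5525 → turn +1·90°
n=6: pose=(-10,-9,N); sL=40/73, sR=20/17; mL=-20/73, mR=-780/1241; mL+mR=-1120/1241 → advance -1; mR−mL=-440/1241 → turn -1·90°
n=7: pose=(-10,-10,E); sL=160/157, sR=32/53; mL=-80/157, mR=3456/8321; mL+mR=-784/8321 → advance -1; mR−mL=7696/8321 → turn +1·90°

0 80/49 80/109 -40/49 4800/5341 -7 -6 S
1 160/73 32/29 -80/73 2304/2117 -7 -7 E
2 40/53 2 -20/53 -66/53 -8 -7 N
3 160/97 160/181 -80/97 13440/17557 -8 -8 E
4 16/25 80/53 -8/25 -1152/1325 -9 -8 N
5 32/25 160/221 -16/25 3072/5525 -9 -9 E
6 40/73 20/17 -20/73 -780/1241 -10 -9 N
7 160/157 32/53 -80/157 3456/8321 -10 -10 E
final -11 -10 N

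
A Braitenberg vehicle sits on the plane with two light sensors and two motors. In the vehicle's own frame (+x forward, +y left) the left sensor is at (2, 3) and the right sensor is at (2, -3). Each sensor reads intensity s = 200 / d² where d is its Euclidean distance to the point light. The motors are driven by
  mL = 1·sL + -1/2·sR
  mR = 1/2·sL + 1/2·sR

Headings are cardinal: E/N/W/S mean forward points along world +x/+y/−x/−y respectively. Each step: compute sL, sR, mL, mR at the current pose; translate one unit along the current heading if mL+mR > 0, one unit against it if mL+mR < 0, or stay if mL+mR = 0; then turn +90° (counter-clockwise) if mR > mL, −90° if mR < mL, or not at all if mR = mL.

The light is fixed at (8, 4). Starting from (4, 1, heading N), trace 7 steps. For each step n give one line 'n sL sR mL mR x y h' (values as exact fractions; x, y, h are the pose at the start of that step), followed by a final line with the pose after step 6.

n=0: pose=(4,1,N); sL=4, sR=100; mL=-46, mR=52; mL+mR=6 → advance +1; mR−mL=98 → turn +1·90°
n=1: pose=(4,2,W); sL=200/61, sR=200/37; mL=1300/2257, mR=9800/2257; mL+mR=300/61 → advance +1; mR−mL=8500/2257 → turn +1·90°
n=2: pose=(3,2,S); sL=10, sR=5/2; mL=35/4, mR=25/4; mL+mR=15 → advance +1; mR−mL=-5/2 → turn -1·90°
n=3: pose=(3,1,W); sL=40/17, sR=200/49; mL=260/833, mR=2680/833; mL+mR=60/17 → advance +1; mR−mL=2420/833 → turn +1·90°
n=4: pose=(2,1,S); sL=100/17, sR=100/53; mL=4450/901, mR=3500/901; mL+mR=150/17 → advance +1; mR−mL=-950/901 → turn -1·90°
n=5: pose=(2,0,W); sL=200/113, sR=40/13; mL=340/1469, mR=3560/1469; mL+mR=300/113 → advance +1; mR−mL=3220/1469 → turn +1·90°
n=6: pose=(1,0,S); sL=50/13, sR=25/17; mL=1375/442, mR=1175/442; mL+mR=75/13 → advance +1; mR−mL=-100/221 → turn -1·90°

0 4 100 -46 52 4 1 N
1 200/61 200/37 1300/2257 9800/2257 4 2 W
2 10 5/2 35/4 25/4 3 2 S
3 40/17 200/49 260/833 2680/833 3 1 W
4 100/17 100/53 4450/901 3500/901 2 1 S
5 200/113 40/13 340/1469 3560/1469 2 0 W
6 50/13 25/17 1375/442 1175/442 1 0 S
final 1 -1 W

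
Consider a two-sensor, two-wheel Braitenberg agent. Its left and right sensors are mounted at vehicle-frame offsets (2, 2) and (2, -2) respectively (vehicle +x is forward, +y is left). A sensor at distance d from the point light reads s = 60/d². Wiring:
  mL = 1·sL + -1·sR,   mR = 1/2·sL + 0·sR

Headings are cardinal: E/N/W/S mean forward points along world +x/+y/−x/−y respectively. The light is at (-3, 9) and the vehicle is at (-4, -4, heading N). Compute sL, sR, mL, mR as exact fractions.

6/13 30/61 -24/793 3/13

left sensor world pos  = (-6, -2); dL² = 130
right sensor world pos = (-2, -2); dR² = 122
sL = 60/130 = 6/13
sR = 60/122 = 30/61
mL = 1·sL + -1·sR = -24/793
mR = 1/2·sL + 0·sR = 3/13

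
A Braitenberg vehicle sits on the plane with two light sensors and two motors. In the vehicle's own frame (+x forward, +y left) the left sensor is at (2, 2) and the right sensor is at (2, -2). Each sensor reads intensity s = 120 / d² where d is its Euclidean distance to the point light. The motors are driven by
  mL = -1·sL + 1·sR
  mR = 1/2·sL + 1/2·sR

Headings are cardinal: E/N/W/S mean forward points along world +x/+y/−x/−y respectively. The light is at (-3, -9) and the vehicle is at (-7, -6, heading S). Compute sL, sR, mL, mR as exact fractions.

left sensor world pos  = (-5, -8); dL² = 5
right sensor world pos = (-9, -8); dR² = 37
sL = 120/5 = 24
sR = 120/37 = 120/37
mL = -1·sL + 1·sR = -768/37
mR = 1/2·sL + 1/2·sR = 504/37

24 120/37 -768/37 504/37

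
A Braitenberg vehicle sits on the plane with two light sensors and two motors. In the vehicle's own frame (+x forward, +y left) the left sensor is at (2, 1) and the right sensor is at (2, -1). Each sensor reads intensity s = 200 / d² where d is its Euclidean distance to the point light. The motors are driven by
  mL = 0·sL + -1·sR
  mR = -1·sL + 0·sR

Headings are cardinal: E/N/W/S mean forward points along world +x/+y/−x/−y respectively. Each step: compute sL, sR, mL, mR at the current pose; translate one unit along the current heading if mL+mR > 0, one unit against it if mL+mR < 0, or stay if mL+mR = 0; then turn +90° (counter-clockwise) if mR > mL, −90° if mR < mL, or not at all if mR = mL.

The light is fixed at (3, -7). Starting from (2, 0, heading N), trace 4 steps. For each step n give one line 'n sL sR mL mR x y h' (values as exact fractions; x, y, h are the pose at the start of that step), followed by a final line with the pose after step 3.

0 40/17 200/81 -200/81 -40/17 2 0 N
1 100/17 100/29 -100/29 -100/17 2 -1 W
2 40/13 40/13 -40/13 -40/13 3 -1 N
3 4 4 -4 -4 3 -2 N
final 3 -3 N

n=0: pose=(2,0,N); sL=40/17, sR=200/81; mL=-200/81, mR=-40/17; mL+mR=-6640/1377 → advance -1; mR−mL=160/1377 → turn +1·90°
n=1: pose=(2,-1,W); sL=100/17, sR=100/29; mL=-100/29, mR=-100/17; mL+mR=-4600/493 → advance -1; mR−mL=-1200/493 → turn -1·90°
n=2: pose=(3,-1,N); sL=40/13, sR=40/13; mL=-40/13, mR=-40/13; mL+mR=-80/13 → advance -1; mR−mL=0 → turn +0·90°
n=3: pose=(3,-2,N); sL=4, sR=4; mL=-4, mR=-4; mL+mR=-8 → advance -1; mR−mL=0 → turn +0·90°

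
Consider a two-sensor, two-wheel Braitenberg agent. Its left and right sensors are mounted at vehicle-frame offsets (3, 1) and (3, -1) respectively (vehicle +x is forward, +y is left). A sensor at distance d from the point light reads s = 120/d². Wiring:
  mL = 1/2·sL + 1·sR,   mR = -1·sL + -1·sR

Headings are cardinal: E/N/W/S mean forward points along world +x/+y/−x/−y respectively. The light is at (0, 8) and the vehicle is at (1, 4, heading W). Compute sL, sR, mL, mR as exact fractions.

left sensor world pos  = (-2, 3); dL² = 29
right sensor world pos = (-2, 5); dR² = 13
sL = 120/29 = 120/29
sR = 120/13 = 120/13
mL = 1/2·sL + 1·sR = 4260/377
mR = -1·sL + -1·sR = -5040/377

120/29 120/13 4260/377 -5040/377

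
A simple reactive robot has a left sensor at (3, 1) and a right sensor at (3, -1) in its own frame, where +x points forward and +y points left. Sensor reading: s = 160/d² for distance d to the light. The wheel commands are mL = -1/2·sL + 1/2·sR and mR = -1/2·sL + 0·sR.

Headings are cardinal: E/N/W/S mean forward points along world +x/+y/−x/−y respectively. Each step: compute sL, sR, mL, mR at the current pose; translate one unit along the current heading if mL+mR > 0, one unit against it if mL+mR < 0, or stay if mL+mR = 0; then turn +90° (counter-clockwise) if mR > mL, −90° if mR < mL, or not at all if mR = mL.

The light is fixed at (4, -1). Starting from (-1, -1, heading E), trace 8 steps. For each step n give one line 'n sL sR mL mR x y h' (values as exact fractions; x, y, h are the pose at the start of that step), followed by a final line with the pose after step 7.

0 32 32 0 -16 -1 -1 E
1 80/17 80/29 -480/493 -40/17 -2 -1 S
2 160/81 32/17 -64/1377 -80/81 -2 0 W
3 40/13 5 25/26 -20/13 -1 0 N
4 32 32 0 -16 -1 -1 E
5 80/17 80/29 -480/493 -40/17 -2 -1 S
6 160/81 32/17 -64/1377 -80/81 -2 0 W
7 40/13 5 25/26 -20/13 -1 0 N
final -1 -1 E

n=0: pose=(-1,-1,E); sL=32, sR=32; mL=0, mR=-16; mL+mR=-16 → advance -1; mR−mL=-16 → turn -1·90°
n=1: pose=(-2,-1,S); sL=80/17, sR=80/29; mL=-480/493, mR=-40/17; mL+mR=-1640/493 → advance -1; mR−mL=-40/29 → turn -1·90°
n=2: pose=(-2,0,W); sL=160/81, sR=32/17; mL=-64/1377, mR=-80/81; mL+mR=-1424/1377 → advance -1; mR−mL=-16/17 → turn -1·90°
n=3: pose=(-1,0,N); sL=40/13, sR=5; mL=25/26, mR=-20/13; mL+mR=-15/26 → advance -1; mR−mL=-5/2 → turn -1·90°
n=4: pose=(-1,-1,E); sL=32, sR=32; mL=0, mR=-16; mL+mR=-16 → advance -1; mR−mL=-16 → turn -1·90°
n=5: pose=(-2,-1,S); sL=80/17, sR=80/29; mL=-480/493, mR=-40/17; mL+mR=-1640/493 → advance -1; mR−mL=-40/29 → turn -1·90°
n=6: pose=(-2,0,W); sL=160/81, sR=32/17; mL=-64/1377, mR=-80/81; mL+mR=-1424/1377 → advance -1; mR−mL=-16/17 → turn -1·90°
n=7: pose=(-1,0,N); sL=40/13, sR=5; mL=25/26, mR=-20/13; mL+mR=-15/26 → advance -1; mR−mL=-5/2 → turn -1·90°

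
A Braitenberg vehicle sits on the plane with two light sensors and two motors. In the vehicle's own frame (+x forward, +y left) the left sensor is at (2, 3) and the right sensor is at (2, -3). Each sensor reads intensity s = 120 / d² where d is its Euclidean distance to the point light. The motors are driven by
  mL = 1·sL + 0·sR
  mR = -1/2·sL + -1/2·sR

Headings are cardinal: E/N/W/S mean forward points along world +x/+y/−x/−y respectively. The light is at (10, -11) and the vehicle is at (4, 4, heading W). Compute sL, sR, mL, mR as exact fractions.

15/26 30/97 15/26 -2235/5044

left sensor world pos  = (2, 1); dL² = 208
right sensor world pos = (2, 7); dR² = 388
sL = 120/208 = 15/26
sR = 120/388 = 30/97
mL = 1·sL + 0·sR = 15/26
mR = -1/2·sL + -1/2·sR = -2235/5044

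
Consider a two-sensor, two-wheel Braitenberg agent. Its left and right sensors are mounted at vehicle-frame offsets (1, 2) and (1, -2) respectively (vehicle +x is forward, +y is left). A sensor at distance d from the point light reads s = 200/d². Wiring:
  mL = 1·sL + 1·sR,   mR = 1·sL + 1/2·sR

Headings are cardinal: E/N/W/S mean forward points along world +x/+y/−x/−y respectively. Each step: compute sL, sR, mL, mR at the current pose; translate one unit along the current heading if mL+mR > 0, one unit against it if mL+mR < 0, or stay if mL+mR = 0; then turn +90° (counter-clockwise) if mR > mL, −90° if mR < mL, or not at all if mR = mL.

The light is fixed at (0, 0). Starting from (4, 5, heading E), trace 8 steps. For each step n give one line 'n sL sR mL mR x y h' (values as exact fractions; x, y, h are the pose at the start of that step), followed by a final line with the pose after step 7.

n=0: pose=(4,5,E); sL=100/37, sR=100/17; mL=5400/629, mR=3550/629; mL+mR=8950/629 → advance +1; mR−mL=-50/17 → turn -1·90°
n=1: pose=(5,5,S); sL=40/13, sR=8; mL=144/13, mR=92/13; mL+mR=236/13 → advance +1; mR−mL=-4 → turn -1·90°
n=2: pose=(5,4,W); sL=10, sR=50/13; mL=180/13, mR=155/13; mL+mR=335/13 → advance +1; mR−mL=-25/13 → turn -1·90°
n=3: pose=(4,4,N); sL=200/29, sR=200/61; mL=18000/1769, mR=15100/1769; mL+mR=33100/1769 → advance +1; mR−mL=-100/61 → turn -1·90°
n=4: pose=(4,5,E); sL=100/37, sR=100/17; mL=5400/629, mR=3550/629; mL+mR=8950/629 → advance +1; mR−mL=-50/17 → turn -1·90°
n=5: pose=(5,5,S); sL=40/13, sR=8; mL=144/13, mR=92/13; mL+mR=236/13 → advance +1; mR−mL=-4 → turn -1·90°
n=6: pose=(5,4,W); sL=10, sR=50/13; mL=180/13, mR=155/13; mL+mR=335/13 → advance +1; mR−mL=-25/13 → turn -1·90°
n=7: pose=(4,4,N); sL=200/29, sR=200/61; mL=18000/1769, mR=15100/1769; mL+mR=33100/1769 → advance +1; mR−mL=-100/61 → turn -1·90°

0 100/37 100/17 5400/629 3550/629 4 5 E
1 40/13 8 144/13 92/13 5 5 S
2 10 50/13 180/13 155/13 5 4 W
3 200/29 200/61 18000/1769 15100/1769 4 4 N
4 100/37 100/17 5400/629 3550/629 4 5 E
5 40/13 8 144/13 92/13 5 5 S
6 10 50/13 180/13 155/13 5 4 W
7 200/29 200/61 18000/1769 15100/1769 4 4 N
final 4 5 E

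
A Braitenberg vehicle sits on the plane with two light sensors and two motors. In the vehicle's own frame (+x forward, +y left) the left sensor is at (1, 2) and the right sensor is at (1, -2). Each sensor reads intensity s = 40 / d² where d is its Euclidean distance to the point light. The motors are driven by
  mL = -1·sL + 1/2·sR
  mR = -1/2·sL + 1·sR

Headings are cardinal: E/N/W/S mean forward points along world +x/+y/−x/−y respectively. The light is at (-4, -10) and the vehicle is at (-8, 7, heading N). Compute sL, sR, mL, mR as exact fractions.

left sensor world pos  = (-10, 8); dL² = 360
right sensor world pos = (-6, 8); dR² = 328
sL = 40/360 = 1/9
sR = 40/328 = 5/41
mL = -1·sL + 1/2·sR = -37/738
mR = -1/2·sL + 1·sR = 49/738

1/9 5/41 -37/738 49/738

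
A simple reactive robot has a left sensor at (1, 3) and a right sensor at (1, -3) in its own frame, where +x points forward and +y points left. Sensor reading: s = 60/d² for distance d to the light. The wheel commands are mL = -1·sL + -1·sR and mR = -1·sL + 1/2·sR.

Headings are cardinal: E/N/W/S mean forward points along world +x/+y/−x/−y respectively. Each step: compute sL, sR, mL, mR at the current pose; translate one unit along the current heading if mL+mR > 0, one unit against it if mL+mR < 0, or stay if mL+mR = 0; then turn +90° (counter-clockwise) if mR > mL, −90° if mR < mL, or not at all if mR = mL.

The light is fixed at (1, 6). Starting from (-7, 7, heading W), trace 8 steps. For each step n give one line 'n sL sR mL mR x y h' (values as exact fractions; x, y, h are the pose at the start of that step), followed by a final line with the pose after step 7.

0 12/17 60/97 -2184/1649 -654/1649 -7 7 W
1 15/4 3/5 -87/20 -69/20 -6 7 S
2 60/61 60/37 -5880/2257 -390/2257 -6 8 E
3 6/13 30/17 -492/221 93/221 -7 8 N
4 12/17 60/97 -2184/1649 -654/1649 -7 7 W
5 15/4 3/5 -87/20 -69/20 -6 7 S
6 60/61 60/37 -5880/2257 -390/2257 -6 8 E
7 6/13 30/17 -492/221 93/221 -7 8 N
final -7 7 W

n=0: pose=(-7,7,W); sL=12/17, sR=60/97; mL=-2184/1649, mR=-654/1649; mL+mR=-2838/1649 → advance -1; mR−mL=90/97 → turn +1·90°
n=1: pose=(-6,7,S); sL=15/4, sR=3/5; mL=-87/20, mR=-69/20; mL+mR=-39/5 → advance -1; mR−mL=9/10 → turn +1·90°
n=2: pose=(-6,8,E); sL=60/61, sR=60/37; mL=-5880/2257, mR=-390/2257; mL+mR=-6270/2257 → advance -1; mR−mL=90/37 → turn +1·90°
n=3: pose=(-7,8,N); sL=6/13, sR=30/17; mL=-492/221, mR=93/221; mL+mR=-399/221 → advance -1; mR−mL=45/17 → turn +1·90°
n=4: pose=(-7,7,W); sL=12/17, sR=60/97; mL=-2184/1649, mR=-654/1649; mL+mR=-2838/1649 → advance -1; mR−mL=90/97 → turn +1·90°
n=5: pose=(-6,7,S); sL=15/4, sR=3/5; mL=-87/20, mR=-69/20; mL+mR=-39/5 → advance -1; mR−mL=9/10 → turn +1·90°
n=6: pose=(-6,8,E); sL=60/61, sR=60/37; mL=-5880/2257, mR=-390/2257; mL+mR=-6270/2257 → advance -1; mR−mL=90/37 → turn +1·90°
n=7: pose=(-7,8,N); sL=6/13, sR=30/17; mL=-492/221, mR=93/221; mL+mR=-399/221 → advance -1; mR−mL=45/17 → turn +1·90°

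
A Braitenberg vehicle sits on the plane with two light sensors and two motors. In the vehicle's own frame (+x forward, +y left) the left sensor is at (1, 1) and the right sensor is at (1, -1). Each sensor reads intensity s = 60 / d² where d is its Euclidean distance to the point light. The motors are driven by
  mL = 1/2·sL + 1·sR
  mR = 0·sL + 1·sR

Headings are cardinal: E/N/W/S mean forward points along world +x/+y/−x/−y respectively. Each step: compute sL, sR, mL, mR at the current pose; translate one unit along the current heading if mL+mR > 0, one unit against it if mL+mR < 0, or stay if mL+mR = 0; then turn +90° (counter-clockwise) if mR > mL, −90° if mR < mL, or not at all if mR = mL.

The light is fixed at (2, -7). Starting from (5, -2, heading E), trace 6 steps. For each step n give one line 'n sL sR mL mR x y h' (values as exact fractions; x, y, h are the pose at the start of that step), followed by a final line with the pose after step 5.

n=0: pose=(5,-2,E); sL=15/13, sR=15/8; mL=255/104, mR=15/8; mL+mR=225/52 → advance +1; mR−mL=-15/26 → turn -1·90°
n=1: pose=(6,-2,S); sL=60/41, sR=12/5; mL=642/205, mR=12/5; mL+mR=1134/205 → advance +1; mR−mL=-30/41 → turn -1·90°
n=2: pose=(6,-3,W); sL=10/3, sR=30/17; mL=175/51, mR=30/17; mL+mR=265/51 → advance +1; mR−mL=-5/3 → turn -1·90°
n=3: pose=(5,-3,N); sL=60/29, sR=60/41; mL=2970/1189, mR=60/41; mL+mR=4710/1189 → advance +1; mR−mL=-30/29 → turn -1·90°
n=4: pose=(5,-2,E); sL=15/13, sR=15/8; mL=255/104, mR=15/8; mL+mR=225/52 → advance +1; mR−mL=-15/26 → turn -1·90°
n=5: pose=(6,-2,S); sL=60/41, sR=12/5; mL=642/205, mR=12/5; mL+mR=1134/205 → advance +1; mR−mL=-30/41 → turn -1·90°

0 15/13 15/8 255/104 15/8 5 -2 E
1 60/41 12/5 642/205 12/5 6 -2 S
2 10/3 30/17 175/51 30/17 6 -3 W
3 60/29 60/41 2970/1189 60/41 5 -3 N
4 15/13 15/8 255/104 15/8 5 -2 E
5 60/41 12/5 642/205 12/5 6 -2 S
final 6 -3 W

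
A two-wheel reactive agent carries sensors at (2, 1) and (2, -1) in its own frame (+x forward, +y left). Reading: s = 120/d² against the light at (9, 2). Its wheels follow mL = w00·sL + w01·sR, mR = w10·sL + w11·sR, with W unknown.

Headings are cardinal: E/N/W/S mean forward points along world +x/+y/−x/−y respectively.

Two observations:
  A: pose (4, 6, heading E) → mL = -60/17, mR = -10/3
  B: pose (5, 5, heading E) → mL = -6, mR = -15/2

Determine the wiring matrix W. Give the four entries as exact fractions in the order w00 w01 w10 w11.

obs A: pose=(4,6,E) → sL=60/17, sR=20/3, mL=-60/17, mR=-10/3
obs B: pose=(5,5,E) → sL=6, sR=15, mL=-6, mR=-15/2
sensor matrix S = [[60/17, 20/3], [6, 15]]; det S = 220/17
solve [mL_A; mL_B] = S·[w00; w01] and [mR_A; mR_B] = S·[w10; w11]:
  w00 = -1, w01 = 0, w10 = 0, w11 = -1/2

-1 0 0 -1/2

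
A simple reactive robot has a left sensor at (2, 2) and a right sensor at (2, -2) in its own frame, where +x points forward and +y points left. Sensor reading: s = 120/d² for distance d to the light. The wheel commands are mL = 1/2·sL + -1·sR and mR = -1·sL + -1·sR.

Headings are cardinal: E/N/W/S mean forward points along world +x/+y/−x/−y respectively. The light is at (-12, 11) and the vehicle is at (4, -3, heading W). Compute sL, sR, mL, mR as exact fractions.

30/113 6/17 -423/1921 -1188/1921

left sensor world pos  = (2, -5); dL² = 452
right sensor world pos = (2, -1); dR² = 340
sL = 120/452 = 30/113
sR = 120/340 = 6/17
mL = 1/2·sL + -1·sR = -423/1921
mR = -1·sL + -1·sR = -1188/1921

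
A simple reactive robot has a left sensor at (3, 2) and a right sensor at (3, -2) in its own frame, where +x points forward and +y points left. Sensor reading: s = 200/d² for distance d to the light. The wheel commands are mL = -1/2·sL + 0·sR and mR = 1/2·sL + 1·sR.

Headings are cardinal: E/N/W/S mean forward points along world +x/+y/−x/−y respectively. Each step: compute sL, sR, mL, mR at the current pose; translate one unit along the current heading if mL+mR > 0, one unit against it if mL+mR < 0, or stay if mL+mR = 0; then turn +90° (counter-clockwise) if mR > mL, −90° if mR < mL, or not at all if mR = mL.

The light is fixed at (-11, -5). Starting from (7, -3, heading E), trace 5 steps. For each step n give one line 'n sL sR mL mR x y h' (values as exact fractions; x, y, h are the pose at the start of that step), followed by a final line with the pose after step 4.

n=0: pose=(7,-3,E); sL=200/457, sR=200/441; mL=-100/457, mR=135500/201537; mL+mR=200/441 → advance +1; mR−mL=179600/201537 → turn +1·90°
n=1: pose=(8,-3,N); sL=100/157, sR=100/233; mL=-50/157, mR=27350/36581; mL+mR=100/233 → advance +1; mR−mL=39000/36581 → turn +1·90°
n=2: pose=(8,-2,W); sL=200/257, sR=200/281; mL=-100/257, mR=79500/72217; mL+mR=200/281 → advance +1; mR−mL=107600/72217 → turn +1·90°
n=3: pose=(7,-2,S); sL=1/2, sR=25/32; mL=-1/4, mR=33/32; mL+mR=25/32 → advance +1; mR−mL=41/32 → turn +1·90°
n=4: pose=(7,-3,E); sL=200/457, sR=200/441; mL=-100/457, mR=135500/201537; mL+mR=200/441 → advance +1; mR−mL=179600/201537 → turn +1·90°

0 200/457 200/441 -100/457 135500/201537 7 -3 E
1 100/157 100/233 -50/157 27350/36581 8 -3 N
2 200/257 200/281 -100/257 79500/72217 8 -2 W
3 1/2 25/32 -1/4 33/32 7 -2 S
4 200/457 200/441 -100/457 135500/201537 7 -3 E
final 8 -3 N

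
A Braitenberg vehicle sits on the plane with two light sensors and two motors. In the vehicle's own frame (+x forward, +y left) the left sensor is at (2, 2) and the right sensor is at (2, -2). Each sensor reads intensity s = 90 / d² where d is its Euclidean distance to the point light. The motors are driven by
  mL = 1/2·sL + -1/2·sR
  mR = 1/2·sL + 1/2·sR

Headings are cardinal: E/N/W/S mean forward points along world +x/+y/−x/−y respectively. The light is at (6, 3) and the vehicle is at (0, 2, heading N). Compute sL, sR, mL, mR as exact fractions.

left sensor world pos  = (-2, 4); dL² = 65
right sensor world pos = (2, 4); dR² = 17
sL = 90/65 = 18/13
sR = 90/17 = 90/17
mL = 1/2·sL + -1/2·sR = -432/221
mR = 1/2·sL + 1/2·sR = 738/221

18/13 90/17 -432/221 738/221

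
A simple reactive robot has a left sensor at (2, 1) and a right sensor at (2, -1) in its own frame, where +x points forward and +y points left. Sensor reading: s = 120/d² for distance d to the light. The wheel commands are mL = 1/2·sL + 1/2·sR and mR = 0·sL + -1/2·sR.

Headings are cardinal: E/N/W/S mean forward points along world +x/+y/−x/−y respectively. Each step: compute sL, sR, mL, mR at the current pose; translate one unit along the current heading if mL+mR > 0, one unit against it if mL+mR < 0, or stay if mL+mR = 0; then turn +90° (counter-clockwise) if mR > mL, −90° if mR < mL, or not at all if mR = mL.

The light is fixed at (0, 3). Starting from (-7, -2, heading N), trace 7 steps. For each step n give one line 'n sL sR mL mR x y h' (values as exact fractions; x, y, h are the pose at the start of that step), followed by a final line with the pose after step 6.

0 120/73 8/3 472/219 -4/3 -7 -2 N
1 60/17 12/5 252/85 -6/5 -7 -1 E
2 120/61 24/17 1752/1037 -12/17 -6 -1 S
3 6/5 3/2 27/20 -3/4 -6 -2 W
4 120/73 8/3 472/219 -4/3 -7 -2 N
5 60/17 12/5 252/85 -6/5 -7 -1 E
6 120/61 24/17 1752/1037 -12/17 -6 -1 S
final -6 -2 W

n=0: pose=(-7,-2,N); sL=120/73, sR=8/3; mL=472/219, mR=-4/3; mL+mR=60/73 → advance +1; mR−mL=-764/219 → turn -1·90°
n=1: pose=(-7,-1,E); sL=60/17, sR=12/5; mL=252/85, mR=-6/5; mL+mR=30/17 → advance +1; mR−mL=-354/85 → turn -1·90°
n=2: pose=(-6,-1,S); sL=120/61, sR=24/17; mL=1752/1037, mR=-12/17; mL+mR=60/61 → advance +1; mR−mL=-2484/1037 → turn -1·90°
n=3: pose=(-6,-2,W); sL=6/5, sR=3/2; mL=27/20, mR=-3/4; mL+mR=3/5 → advance +1; mR−mL=-21/10 → turn -1·90°
n=4: pose=(-7,-2,N); sL=120/73, sR=8/3; mL=472/219, mR=-4/3; mL+mR=60/73 → advance +1; mR−mL=-764/219 → turn -1·90°
n=5: pose=(-7,-1,E); sL=60/17, sR=12/5; mL=252/85, mR=-6/5; mL+mR=30/17 → advance +1; mR−mL=-354/85 → turn -1·90°
n=6: pose=(-6,-1,S); sL=120/61, sR=24/17; mL=1752/1037, mR=-12/17; mL+mR=60/61 → advance +1; mR−mL=-2484/1037 → turn -1·90°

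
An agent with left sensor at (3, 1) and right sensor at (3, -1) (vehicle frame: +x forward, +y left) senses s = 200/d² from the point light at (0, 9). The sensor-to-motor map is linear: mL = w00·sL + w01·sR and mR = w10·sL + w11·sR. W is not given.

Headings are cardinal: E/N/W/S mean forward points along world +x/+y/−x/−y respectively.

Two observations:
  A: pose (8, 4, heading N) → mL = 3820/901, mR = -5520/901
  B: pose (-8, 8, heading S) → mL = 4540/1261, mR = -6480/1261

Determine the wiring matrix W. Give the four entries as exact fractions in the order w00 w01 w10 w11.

obs A: pose=(8,4,N) → sL=200/53, sR=40/17, mL=3820/901, mR=-5520/901
obs B: pose=(-8,8,S) → sL=40/13, sR=200/97, mL=4540/1261, mR=-6480/1261
sensor matrix S = [[200/53, 40/17], [40/13, 200/97]]; det S = 614400/1136161
solve [mL_A; mL_B] = S·[w00; w01] and [mR_A; mR_B] = S·[w10; w11]:
  w00 = 1/2, w01 = 1, w10 = -1, w11 = -1

1/2 1 -1 -1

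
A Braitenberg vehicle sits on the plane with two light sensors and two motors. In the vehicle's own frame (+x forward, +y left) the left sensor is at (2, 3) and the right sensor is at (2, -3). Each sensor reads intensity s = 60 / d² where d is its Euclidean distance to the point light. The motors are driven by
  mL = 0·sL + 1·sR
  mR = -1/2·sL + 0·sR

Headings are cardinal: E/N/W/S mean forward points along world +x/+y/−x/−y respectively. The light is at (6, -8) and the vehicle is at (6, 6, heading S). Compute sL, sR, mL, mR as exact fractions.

left sensor world pos  = (9, 4); dL² = 153
right sensor world pos = (3, 4); dR² = 153
sL = 60/153 = 20/51
sR = 60/153 = 20/51
mL = 0·sL + 1·sR = 20/51
mR = -1/2·sL + 0·sR = -10/51

20/51 20/51 20/51 -10/51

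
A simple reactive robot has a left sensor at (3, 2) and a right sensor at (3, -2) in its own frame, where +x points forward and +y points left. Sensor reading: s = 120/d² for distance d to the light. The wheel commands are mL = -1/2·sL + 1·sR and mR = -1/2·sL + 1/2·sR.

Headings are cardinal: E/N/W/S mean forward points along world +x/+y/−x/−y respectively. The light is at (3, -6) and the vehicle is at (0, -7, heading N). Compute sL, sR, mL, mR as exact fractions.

left sensor world pos  = (-2, -4); dL² = 29
right sensor world pos = (2, -4); dR² = 5
sL = 120/29 = 120/29
sR = 120/5 = 24
mL = -1/2·sL + 1·sR = 636/29
mR = -1/2·sL + 1/2·sR = 288/29

120/29 24 636/29 288/29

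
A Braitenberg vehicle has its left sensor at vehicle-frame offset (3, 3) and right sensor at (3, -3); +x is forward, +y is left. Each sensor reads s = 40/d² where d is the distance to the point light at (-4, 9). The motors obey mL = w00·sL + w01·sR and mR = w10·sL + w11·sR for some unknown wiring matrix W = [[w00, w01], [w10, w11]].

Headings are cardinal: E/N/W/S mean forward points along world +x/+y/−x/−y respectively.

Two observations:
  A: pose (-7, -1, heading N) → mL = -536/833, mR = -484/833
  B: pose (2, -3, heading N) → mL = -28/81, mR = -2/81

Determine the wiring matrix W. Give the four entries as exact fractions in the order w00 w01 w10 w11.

-1/2 -1/2 1/2 -1

obs A: pose=(-7,-1,N) → sL=8/17, sR=40/49, mL=-536/833, mR=-484/833
obs B: pose=(2,-3,N) → sL=4/9, sR=20/81, mL=-28/81, mR=-2/81
sensor matrix S = [[8/17, 40/49], [4/9, 20/81]]; det S = -16640/67473
solve [mL_A; mL_B] = S·[w00; w01] and [mR_A; mR_B] = S·[w10; w11]:
  w00 = -1/2, w01 = -1/2, w10 = 1/2, w11 = -1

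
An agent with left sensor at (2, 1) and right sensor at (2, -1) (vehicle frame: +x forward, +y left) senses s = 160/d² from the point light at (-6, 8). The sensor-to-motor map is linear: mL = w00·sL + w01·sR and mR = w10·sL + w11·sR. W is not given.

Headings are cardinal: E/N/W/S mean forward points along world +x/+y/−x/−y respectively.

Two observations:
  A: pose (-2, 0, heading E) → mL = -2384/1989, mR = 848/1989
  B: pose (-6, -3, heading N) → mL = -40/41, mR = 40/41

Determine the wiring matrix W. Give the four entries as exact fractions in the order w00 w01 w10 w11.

-1 1/2 -1/2 1

obs A: pose=(-2,0,E) → sL=32/17, sR=160/117, mL=-2384/1989, mR=848/1989
obs B: pose=(-6,-3,N) → sL=80/41, sR=80/41, mL=-40/41, mR=40/41
sensor matrix S = [[32/17, 160/117], [80/41, 80/41]]; det S = 81920/81549
solve [mL_A; mL_B] = S·[w00; w01] and [mR_A; mR_B] = S·[w10; w11]:
  w00 = -1, w01 = 1/2, w10 = -1/2, w11 = 1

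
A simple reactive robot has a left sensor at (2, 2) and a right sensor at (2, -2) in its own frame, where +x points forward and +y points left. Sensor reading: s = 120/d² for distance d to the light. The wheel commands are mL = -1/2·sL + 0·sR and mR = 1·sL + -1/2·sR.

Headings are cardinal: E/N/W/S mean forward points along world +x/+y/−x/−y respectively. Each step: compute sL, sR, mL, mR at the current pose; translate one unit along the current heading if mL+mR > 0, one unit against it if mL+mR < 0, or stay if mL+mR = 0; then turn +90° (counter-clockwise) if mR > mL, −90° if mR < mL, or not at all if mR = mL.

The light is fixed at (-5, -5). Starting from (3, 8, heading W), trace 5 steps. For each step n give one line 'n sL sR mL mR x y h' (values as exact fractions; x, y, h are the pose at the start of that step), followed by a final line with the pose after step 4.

0 120/157 40/87 -60/157 7300/13659 3 8 W
1 60/101 60/73 -30/101 1350/7373 2 8 S
2 120/337 8/15 -60/337 452/5055 2 9 E
3 15/34 3/8 -15/68 69/272 1 9 N
4 24/37 24/61 -12/37 1020/2257 1 10 W
final 0 10 S

n=0: pose=(3,8,W); sL=120/157, sR=40/87; mL=-60/157, mR=7300/13659; mL+mR=2080/13659 → advance +1; mR−mL=12520/13659 → turn +1·90°
n=1: pose=(2,8,S); sL=60/101, sR=60/73; mL=-30/101, mR=1350/7373; mL+mR=-840/7373 → advance -1; mR−mL=3540/7373 → turn +1·90°
n=2: pose=(2,9,E); sL=120/337, sR=8/15; mL=-60/337, mR=452/5055; mL+mR=-448/5055 → advance -1; mR−mL=1352/5055 → turn +1·90°
n=3: pose=(1,9,N); sL=15/34, sR=3/8; mL=-15/68, mR=69/272; mL+mR=9/272 → advance +1; mR−mL=129/272 → turn +1·90°
n=4: pose=(1,10,W); sL=24/37, sR=24/61; mL=-12/37, mR=1020/2257; mL+mR=288/2257 → advance +1; mR−mL=1752/2257 → turn +1·90°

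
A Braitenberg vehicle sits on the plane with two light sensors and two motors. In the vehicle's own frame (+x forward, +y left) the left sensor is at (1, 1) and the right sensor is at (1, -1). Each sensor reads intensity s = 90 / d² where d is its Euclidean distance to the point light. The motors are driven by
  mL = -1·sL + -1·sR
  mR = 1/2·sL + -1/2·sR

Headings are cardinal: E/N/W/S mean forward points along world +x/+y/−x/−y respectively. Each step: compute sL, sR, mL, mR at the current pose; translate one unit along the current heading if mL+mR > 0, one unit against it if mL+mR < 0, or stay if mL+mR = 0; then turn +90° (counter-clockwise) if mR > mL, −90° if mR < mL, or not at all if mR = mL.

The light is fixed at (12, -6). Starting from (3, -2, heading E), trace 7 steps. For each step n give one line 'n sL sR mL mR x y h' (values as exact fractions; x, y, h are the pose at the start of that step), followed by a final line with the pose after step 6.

0 90/89 90/73 -14580/6497 -720/6497 3 -2 E
1 45/73 45/53 -5670/3869 -450/3869 2 -2 N
2 18/25 90/137 -4716/3425 108/3425 2 -3 W
3 45/34 45/52 -1935/884 405/1768 3 -3 S
4 90/89 90/73 -14580/6497 -720/6497 3 -2 E
5 45/73 45/53 -5670/3869 -450/3869 2 -2 N
6 18/25 90/137 -4716/3425 108/3425 2 -3 W
final 3 -3 S

n=0: pose=(3,-2,E); sL=90/89, sR=90/73; mL=-14580/6497, mR=-720/6497; mL+mR=-15300/6497 → advance -1; mR−mL=13860/6497 → turn +1·90°
n=1: pose=(2,-2,N); sL=45/73, sR=45/53; mL=-5670/3869, mR=-450/3869; mL+mR=-6120/3869 → advance -1; mR−mL=5220/3869 → turn +1·90°
n=2: pose=(2,-3,W); sL=18/25, sR=90/137; mL=-4716/3425, mR=108/3425; mL+mR=-4608/3425 → advance -1; mR−mL=4824/3425 → turn +1·90°
n=3: pose=(3,-3,S); sL=45/34, sR=45/52; mL=-1935/884, mR=405/1768; mL+mR=-3465/1768 → advance -1; mR−mL=4275/1768 → turn +1·90°
n=4: pose=(3,-2,E); sL=90/89, sR=90/73; mL=-14580/6497, mR=-720/6497; mL+mR=-15300/6497 → advance -1; mR−mL=13860/6497 → turn +1·90°
n=5: pose=(2,-2,N); sL=45/73, sR=45/53; mL=-5670/3869, mR=-450/3869; mL+mR=-6120/3869 → advance -1; mR−mL=5220/3869 → turn +1·90°
n=6: pose=(2,-3,W); sL=18/25, sR=90/137; mL=-4716/3425, mR=108/3425; mL+mR=-4608/3425 → advance -1; mR−mL=4824/3425 → turn +1·90°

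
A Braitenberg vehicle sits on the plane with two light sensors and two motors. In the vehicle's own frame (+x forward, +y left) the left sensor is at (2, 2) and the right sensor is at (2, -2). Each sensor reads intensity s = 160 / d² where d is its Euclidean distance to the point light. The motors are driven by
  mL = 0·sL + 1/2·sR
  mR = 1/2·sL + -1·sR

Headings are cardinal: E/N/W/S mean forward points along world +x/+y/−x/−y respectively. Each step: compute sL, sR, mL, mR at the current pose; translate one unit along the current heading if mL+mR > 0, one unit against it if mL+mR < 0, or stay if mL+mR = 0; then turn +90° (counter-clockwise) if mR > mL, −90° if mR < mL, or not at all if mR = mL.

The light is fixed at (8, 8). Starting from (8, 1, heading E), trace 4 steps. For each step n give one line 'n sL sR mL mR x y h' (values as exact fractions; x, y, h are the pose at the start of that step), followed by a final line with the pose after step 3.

0 160/29 32/17 16/17 432/493 8 1 E
1 16/9 80/41 40/41 -392/369 9 1 S
2 32/13 160/17 80/17 -1808/221 9 2 W
3 10 5 5/2 0 10 2 N
final 10 3 E

n=0: pose=(8,1,E); sL=160/29, sR=32/17; mL=16/17, mR=432/493; mL+mR=896/493 → advance +1; mR−mL=-32/493 → turn -1·90°
n=1: pose=(9,1,S); sL=16/9, sR=80/41; mL=40/41, mR=-392/369; mL+mR=-32/369 → advance -1; mR−mL=-752/369 → turn -1·90°
n=2: pose=(9,2,W); sL=32/13, sR=160/17; mL=80/17, mR=-1808/221; mL+mR=-768/221 → advance -1; mR−mL=-2848/221 → turn -1·90°
n=3: pose=(10,2,N); sL=10, sR=5; mL=5/2, mR=0; mL+mR=5/2 → advance +1; mR−mL=-5/2 → turn -1·90°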